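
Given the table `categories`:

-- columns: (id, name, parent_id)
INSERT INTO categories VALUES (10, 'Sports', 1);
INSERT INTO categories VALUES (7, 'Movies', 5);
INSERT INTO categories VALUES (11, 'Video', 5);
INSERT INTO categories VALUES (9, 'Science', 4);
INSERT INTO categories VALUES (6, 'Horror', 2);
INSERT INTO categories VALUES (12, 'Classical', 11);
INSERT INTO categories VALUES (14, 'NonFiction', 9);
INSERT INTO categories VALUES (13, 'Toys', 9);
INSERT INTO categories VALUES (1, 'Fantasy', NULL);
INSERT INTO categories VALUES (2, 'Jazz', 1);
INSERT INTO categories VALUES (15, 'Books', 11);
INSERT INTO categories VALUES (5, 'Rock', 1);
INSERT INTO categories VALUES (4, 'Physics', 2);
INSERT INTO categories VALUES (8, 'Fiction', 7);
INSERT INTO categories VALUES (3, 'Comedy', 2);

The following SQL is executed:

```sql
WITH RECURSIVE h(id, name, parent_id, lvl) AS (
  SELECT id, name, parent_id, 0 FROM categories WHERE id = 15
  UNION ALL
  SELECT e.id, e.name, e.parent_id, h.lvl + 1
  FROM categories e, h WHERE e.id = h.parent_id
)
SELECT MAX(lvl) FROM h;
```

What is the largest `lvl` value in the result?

Base: id=15 (Books), parent_id=11, lvl 0.
Iteration 1: join on id=11 -> Video (id 11, parent_id=5, lvl 1).
Iteration 2: join on id=5 -> Rock (id 5, parent_id=1, lvl 2).
Iteration 3: join on id=1 -> Fantasy (id 1, parent_id=NULL, lvl 3).
Iteration 4: parent_id is NULL; no match; recursion stops.
lvl values: 0, 1, 2, 3; the maximum is 3.

3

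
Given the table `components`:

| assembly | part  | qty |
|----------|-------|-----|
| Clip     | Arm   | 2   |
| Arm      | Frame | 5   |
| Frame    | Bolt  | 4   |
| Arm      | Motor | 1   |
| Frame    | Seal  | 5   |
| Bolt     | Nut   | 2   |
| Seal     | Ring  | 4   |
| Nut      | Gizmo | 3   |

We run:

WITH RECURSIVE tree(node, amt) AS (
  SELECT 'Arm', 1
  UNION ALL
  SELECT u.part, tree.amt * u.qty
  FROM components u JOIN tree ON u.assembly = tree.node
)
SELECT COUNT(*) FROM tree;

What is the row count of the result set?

8

Base: (Arm, amt=1).
Iteration 1: components of {Arm} -> Frame = 1*5 = 5, Motor = 1*1 = 1.
Iteration 2: components of {Frame,Motor} -> Bolt = 5*4 = 20, Seal = 5*5 = 25.
Iteration 3: components of {Bolt,Seal} -> Nut = 20*2 = 40, Ring = 25*4 = 100.
Iteration 4: components of {Nut,Ring} -> Gizmo = 40*3 = 120.
Iteration 5: no further components; recursion stops.
Total rows emitted: 8.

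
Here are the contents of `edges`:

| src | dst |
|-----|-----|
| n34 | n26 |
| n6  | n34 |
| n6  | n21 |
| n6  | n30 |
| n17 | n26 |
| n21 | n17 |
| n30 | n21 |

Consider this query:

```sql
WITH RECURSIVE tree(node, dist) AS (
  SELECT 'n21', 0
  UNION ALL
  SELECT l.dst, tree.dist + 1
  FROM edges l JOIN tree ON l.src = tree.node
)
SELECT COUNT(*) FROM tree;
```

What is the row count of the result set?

Base: (n21, dist=0).
Iteration 1: edges from {n21} -> (n17, dist=1).
Iteration 2: edges from {n17} -> (n26, dist=2).
Iteration 3: no outgoing edges from {n26}; recursion stops.
Total rows emitted: 3.

3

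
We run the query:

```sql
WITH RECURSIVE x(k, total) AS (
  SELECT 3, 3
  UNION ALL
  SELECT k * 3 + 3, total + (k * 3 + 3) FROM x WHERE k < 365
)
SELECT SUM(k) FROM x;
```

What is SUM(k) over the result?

1629

Base: k=3, total=3.
Iteration 1: 3 < 365 holds -> k = 3 * 3 + 3 = 12, total = 3 + 12 = 15.
Iteration 2: 12 < 365 holds -> k = 12 * 3 + 3 = 39, total = 15 + 39 = 54.
Iteration 3: 39 < 365 holds -> k = 39 * 3 + 3 = 120, total = 54 + 120 = 174.
Iteration 4: 120 < 365 holds -> k = 120 * 3 + 3 = 363, total = 174 + 363 = 537.
Iteration 5: 363 < 365 holds -> k = 363 * 3 + 3 = 1092, total = 537 + 1092 = 1629.
Iteration 6: 1092 < 365 fails; recursion stops.
SUM(k) = 3 + 12 + 39 + 120 + 363 + 1092 = 1629.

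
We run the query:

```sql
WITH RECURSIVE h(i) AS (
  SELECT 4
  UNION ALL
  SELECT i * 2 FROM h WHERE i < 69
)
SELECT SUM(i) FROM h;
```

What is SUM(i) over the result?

252

Base: i=4.
Iteration 1: 4 < 69 holds -> i = 4 * 2 = 8.
Iteration 2: 8 < 69 holds -> i = 8 * 2 = 16.
Iteration 3: 16 < 69 holds -> i = 16 * 2 = 32.
Iteration 4: 32 < 69 holds -> i = 32 * 2 = 64.
Iteration 5: 64 < 69 holds -> i = 64 * 2 = 128.
Iteration 6: 128 < 69 fails; recursion stops.
SUM(i) = 4 + 8 + 16 + 32 + 64 + 128 = 252.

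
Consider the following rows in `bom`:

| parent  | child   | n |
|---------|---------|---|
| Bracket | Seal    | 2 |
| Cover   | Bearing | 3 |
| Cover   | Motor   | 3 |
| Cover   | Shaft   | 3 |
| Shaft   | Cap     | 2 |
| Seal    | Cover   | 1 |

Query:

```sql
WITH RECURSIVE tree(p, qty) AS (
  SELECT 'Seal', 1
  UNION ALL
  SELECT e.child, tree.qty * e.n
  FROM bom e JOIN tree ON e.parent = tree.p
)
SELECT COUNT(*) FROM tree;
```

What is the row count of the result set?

Base: (Seal, qty=1).
Iteration 1: components of {Seal} -> Cover = 1*1 = 1.
Iteration 2: components of {Cover} -> Bearing = 1*3 = 3, Motor = 1*3 = 3, Shaft = 1*3 = 3.
Iteration 3: components of {Bearing,Motor,Shaft} -> Cap = 3*2 = 6.
Iteration 4: no further components; recursion stops.
Total rows emitted: 6.

6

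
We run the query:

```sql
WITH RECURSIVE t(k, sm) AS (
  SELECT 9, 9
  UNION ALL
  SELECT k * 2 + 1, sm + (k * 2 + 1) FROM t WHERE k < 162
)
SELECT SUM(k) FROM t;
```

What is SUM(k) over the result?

Base: k=9, sm=9.
Iteration 1: 9 < 162 holds -> k = 9 * 2 + 1 = 19, sm = 9 + 19 = 28.
Iteration 2: 19 < 162 holds -> k = 19 * 2 + 1 = 39, sm = 28 + 39 = 67.
Iteration 3: 39 < 162 holds -> k = 39 * 2 + 1 = 79, sm = 67 + 79 = 146.
Iteration 4: 79 < 162 holds -> k = 79 * 2 + 1 = 159, sm = 146 + 159 = 305.
Iteration 5: 159 < 162 holds -> k = 159 * 2 + 1 = 319, sm = 305 + 319 = 624.
Iteration 6: 319 < 162 fails; recursion stops.
SUM(k) = 9 + 19 + 39 + 79 + 159 + 319 = 624.

624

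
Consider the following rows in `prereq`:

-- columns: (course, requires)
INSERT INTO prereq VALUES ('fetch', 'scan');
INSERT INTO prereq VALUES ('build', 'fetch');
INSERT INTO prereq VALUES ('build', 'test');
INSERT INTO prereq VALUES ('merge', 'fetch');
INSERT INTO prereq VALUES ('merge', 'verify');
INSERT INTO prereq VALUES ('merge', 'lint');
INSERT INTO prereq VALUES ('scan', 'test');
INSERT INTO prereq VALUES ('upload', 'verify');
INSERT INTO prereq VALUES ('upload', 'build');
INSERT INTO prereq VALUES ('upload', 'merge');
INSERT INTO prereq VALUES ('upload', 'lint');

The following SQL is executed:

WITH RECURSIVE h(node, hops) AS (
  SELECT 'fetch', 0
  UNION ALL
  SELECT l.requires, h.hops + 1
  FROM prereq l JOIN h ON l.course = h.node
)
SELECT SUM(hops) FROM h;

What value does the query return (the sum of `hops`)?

Base: (fetch, hops=0).
Iteration 1: edges from {fetch} -> (scan, hops=1).
Iteration 2: edges from {scan} -> (test, hops=2).
Iteration 3: no outgoing edges from {test}; recursion stops.
SUM(hops) = 0 + 1 + 2 = 3.

3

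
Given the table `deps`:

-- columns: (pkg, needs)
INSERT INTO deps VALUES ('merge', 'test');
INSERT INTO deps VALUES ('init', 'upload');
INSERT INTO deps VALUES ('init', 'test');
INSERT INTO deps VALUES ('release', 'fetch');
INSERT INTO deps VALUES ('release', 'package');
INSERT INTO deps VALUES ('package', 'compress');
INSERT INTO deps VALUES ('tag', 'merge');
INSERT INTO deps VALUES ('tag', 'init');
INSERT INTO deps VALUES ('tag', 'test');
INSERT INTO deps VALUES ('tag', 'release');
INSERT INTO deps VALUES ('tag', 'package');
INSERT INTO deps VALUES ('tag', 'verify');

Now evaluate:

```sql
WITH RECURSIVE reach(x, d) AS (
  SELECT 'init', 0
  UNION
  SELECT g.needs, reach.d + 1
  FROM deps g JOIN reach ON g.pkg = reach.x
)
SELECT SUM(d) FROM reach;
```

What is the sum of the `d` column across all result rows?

2

Base: (init, d=0).
Iteration 1: edges from {init} -> (test, d=1), (upload, d=1).
Iteration 2: no outgoing edges from {test,upload}; recursion stops.
SUM(d) = 0 + 1 + 1 = 2.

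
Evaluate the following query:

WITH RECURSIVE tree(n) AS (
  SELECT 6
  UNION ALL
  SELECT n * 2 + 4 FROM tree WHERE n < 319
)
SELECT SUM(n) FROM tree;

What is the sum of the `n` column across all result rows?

1242

Base: n=6.
Iteration 1: 6 < 319 holds -> n = 6 * 2 + 4 = 16.
Iteration 2: 16 < 319 holds -> n = 16 * 2 + 4 = 36.
Iteration 3: 36 < 319 holds -> n = 36 * 2 + 4 = 76.
Iteration 4: 76 < 319 holds -> n = 76 * 2 + 4 = 156.
Iteration 5: 156 < 319 holds -> n = 156 * 2 + 4 = 316.
Iteration 6: 316 < 319 holds -> n = 316 * 2 + 4 = 636.
Iteration 7: 636 < 319 fails; recursion stops.
SUM(n) = 6 + 16 + 36 + 76 + 156 + 316 + 636 = 1242.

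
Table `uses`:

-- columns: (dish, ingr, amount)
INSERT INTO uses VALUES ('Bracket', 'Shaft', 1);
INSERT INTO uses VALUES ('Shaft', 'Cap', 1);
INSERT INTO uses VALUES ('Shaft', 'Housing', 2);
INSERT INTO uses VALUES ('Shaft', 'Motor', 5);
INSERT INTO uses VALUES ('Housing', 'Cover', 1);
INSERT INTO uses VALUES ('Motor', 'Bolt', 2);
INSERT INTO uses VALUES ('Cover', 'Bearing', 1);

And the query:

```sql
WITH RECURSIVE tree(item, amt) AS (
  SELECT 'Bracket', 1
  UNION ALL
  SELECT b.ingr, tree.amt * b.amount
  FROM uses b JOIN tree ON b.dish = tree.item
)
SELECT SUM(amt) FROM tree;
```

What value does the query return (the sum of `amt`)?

Base: (Bracket, amt=1).
Iteration 1: components of {Bracket} -> Shaft = 1*1 = 1.
Iteration 2: components of {Shaft} -> Cap = 1*1 = 1, Housing = 1*2 = 2, Motor = 1*5 = 5.
Iteration 3: components of {Cap,Housing,Motor} -> Bolt = 5*2 = 10, Cover = 2*1 = 2.
Iteration 4: components of {Bolt,Cover} -> Bearing = 2*1 = 2.
Iteration 5: no further components; recursion stops.
SUM(amt) = 1 + 1 + 1 + 2 + 5 + 2 + 10 + 2 = 24.

24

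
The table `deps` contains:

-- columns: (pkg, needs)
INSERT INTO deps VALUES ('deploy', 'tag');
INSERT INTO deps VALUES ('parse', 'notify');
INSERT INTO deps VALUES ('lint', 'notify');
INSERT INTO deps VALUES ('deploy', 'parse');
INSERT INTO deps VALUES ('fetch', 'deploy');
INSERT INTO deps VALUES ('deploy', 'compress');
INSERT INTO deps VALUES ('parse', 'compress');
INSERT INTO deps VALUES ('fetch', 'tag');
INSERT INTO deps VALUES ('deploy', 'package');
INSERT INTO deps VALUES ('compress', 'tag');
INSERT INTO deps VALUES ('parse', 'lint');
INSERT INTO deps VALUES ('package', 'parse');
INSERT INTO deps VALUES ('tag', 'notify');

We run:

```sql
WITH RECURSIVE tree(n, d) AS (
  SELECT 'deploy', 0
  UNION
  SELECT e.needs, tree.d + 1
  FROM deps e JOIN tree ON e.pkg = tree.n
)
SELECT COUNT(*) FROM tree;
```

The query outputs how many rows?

Base: (deploy, d=0).
Iteration 1: edges from {deploy} -> (compress, d=1), (package, d=1), (parse, d=1), (tag, d=1).
Iteration 2: edges from {compress,package,parse,tag} -> (compress, d=2), (lint, d=2), (notify, d=2), (parse, d=2), (tag, d=2). [UNION drops 1 duplicate row(s)]
Iteration 3: edges from {compress,lint,notify,parse,tag} -> (compress, d=3), (lint, d=3), (notify, d=3), (tag, d=3). [UNION drops 2 duplicate row(s)]
Iteration 4: edges from {compress,lint,notify,tag} -> (notify, d=4), (tag, d=4). [UNION drops 1 duplicate row(s)]
Iteration 5: edges from {notify,tag} -> (notify, d=5).
Iteration 6: no outgoing edges from {notify}; recursion stops.
Total rows emitted: 17.

17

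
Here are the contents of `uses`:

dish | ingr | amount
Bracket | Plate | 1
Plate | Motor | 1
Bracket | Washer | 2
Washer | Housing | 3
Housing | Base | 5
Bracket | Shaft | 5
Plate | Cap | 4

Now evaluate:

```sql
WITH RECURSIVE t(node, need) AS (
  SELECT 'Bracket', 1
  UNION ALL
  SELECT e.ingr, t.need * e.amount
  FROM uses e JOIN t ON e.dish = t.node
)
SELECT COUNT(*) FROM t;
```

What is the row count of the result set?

8

Base: (Bracket, need=1).
Iteration 1: components of {Bracket} -> Plate = 1*1 = 1, Shaft = 1*5 = 5, Washer = 1*2 = 2.
Iteration 2: components of {Plate,Shaft,Washer} -> Cap = 1*4 = 4, Housing = 2*3 = 6, Motor = 1*1 = 1.
Iteration 3: components of {Cap,Housing,Motor} -> Base = 6*5 = 30.
Iteration 4: no further components; recursion stops.
Total rows emitted: 8.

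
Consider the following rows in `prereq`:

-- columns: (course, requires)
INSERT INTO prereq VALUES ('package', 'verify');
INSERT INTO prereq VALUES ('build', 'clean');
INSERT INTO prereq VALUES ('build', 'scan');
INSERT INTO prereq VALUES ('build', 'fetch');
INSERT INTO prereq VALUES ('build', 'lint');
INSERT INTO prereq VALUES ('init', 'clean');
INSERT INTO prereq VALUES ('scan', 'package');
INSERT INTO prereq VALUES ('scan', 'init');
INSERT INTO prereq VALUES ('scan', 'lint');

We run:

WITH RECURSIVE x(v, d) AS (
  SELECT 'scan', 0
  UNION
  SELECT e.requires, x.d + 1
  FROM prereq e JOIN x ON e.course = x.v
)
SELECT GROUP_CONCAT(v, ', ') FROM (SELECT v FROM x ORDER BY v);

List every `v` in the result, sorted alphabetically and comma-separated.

clean, init, lint, package, scan, verify

Base: (scan, d=0).
Iteration 1: edges from {scan} -> (init, d=1), (lint, d=1), (package, d=1).
Iteration 2: edges from {init,lint,package} -> (clean, d=2), (verify, d=2).
Iteration 3: no outgoing edges from {clean,verify}; recursion stops.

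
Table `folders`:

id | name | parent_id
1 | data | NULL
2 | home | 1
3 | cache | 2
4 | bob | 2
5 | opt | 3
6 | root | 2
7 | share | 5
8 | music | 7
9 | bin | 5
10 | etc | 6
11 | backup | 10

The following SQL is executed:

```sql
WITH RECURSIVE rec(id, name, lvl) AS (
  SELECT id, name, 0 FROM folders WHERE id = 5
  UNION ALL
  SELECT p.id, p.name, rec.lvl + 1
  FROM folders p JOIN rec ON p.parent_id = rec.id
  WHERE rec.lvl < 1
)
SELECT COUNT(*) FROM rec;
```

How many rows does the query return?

3

Base: id=5 (opt) at lvl 0.
Iteration 1: rows with parent_id in {5} -> share (id 7, lvl 1), bin (id 9, lvl 1).
Iteration 2: lvl < 1 fails for all current rows; recursion stops.
Total rows emitted: 3.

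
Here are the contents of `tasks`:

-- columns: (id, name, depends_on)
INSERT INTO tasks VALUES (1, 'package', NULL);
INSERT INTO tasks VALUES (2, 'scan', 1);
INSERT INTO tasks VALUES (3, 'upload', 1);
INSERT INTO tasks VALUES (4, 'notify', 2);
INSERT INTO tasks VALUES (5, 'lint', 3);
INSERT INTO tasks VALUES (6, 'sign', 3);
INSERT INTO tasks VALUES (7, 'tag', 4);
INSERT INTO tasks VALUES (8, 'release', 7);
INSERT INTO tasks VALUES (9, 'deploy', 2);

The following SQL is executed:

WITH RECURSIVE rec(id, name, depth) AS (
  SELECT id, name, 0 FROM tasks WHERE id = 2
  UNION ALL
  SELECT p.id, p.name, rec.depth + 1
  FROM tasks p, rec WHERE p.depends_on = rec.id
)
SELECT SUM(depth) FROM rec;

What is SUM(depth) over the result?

Base: id=2 (scan) at depth 0.
Iteration 1: rows with depends_on in {2} -> notify (id 4, depth 1), deploy (id 9, depth 1).
Iteration 2: rows with depends_on in {4,9} -> tag (id 7, depth 2).
Iteration 3: rows with depends_on in {7} -> release (id 8, depth 3).
Iteration 4: no rows with depends_on in {8}; recursion stops.
SUM(depth) = 0 + 1 + 1 + 2 + 3 = 7.

7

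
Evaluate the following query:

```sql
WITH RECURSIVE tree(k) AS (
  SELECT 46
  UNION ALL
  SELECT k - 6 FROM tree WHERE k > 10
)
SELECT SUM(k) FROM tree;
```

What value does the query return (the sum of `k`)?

196

Base: k=46.
Iteration 1: 46 > 10 holds -> k = 46 - 6 = 40.
Iteration 2: 40 > 10 holds -> k = 40 - 6 = 34.
Iteration 3: 34 > 10 holds -> k = 34 - 6 = 28.
Iteration 4: 28 > 10 holds -> k = 28 - 6 = 22.
Iteration 5: 22 > 10 holds -> k = 22 - 6 = 16.
Iteration 6: 16 > 10 holds -> k = 16 - 6 = 10.
Iteration 7: 10 > 10 fails; recursion stops.
SUM(k) = 46 + 40 + 34 + 28 + 22 + 16 + 10 = 196.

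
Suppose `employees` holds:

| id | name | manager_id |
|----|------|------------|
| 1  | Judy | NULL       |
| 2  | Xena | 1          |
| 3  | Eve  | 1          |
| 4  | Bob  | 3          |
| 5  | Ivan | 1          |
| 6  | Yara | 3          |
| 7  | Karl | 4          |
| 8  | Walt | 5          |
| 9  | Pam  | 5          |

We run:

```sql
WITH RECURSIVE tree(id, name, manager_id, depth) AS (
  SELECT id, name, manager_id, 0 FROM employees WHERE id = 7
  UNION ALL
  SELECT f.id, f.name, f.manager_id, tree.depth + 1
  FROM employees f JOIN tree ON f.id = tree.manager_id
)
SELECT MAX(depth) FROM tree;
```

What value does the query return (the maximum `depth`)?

Base: id=7 (Karl), manager_id=4, depth 0.
Iteration 1: join on id=4 -> Bob (id 4, manager_id=3, depth 1).
Iteration 2: join on id=3 -> Eve (id 3, manager_id=1, depth 2).
Iteration 3: join on id=1 -> Judy (id 1, manager_id=NULL, depth 3).
Iteration 4: manager_id is NULL; no match; recursion stops.
depth values: 0, 1, 2, 3; the maximum is 3.

3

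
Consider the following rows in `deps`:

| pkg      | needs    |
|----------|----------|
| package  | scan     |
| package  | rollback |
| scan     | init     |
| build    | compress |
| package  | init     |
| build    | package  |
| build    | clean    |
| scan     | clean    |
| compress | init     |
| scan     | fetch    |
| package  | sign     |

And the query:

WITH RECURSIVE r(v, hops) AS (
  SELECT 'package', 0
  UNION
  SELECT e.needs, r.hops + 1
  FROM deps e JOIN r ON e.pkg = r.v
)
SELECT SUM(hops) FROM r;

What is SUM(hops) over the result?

10

Base: (package, hops=0).
Iteration 1: edges from {package} -> (init, hops=1), (rollback, hops=1), (scan, hops=1), (sign, hops=1).
Iteration 2: edges from {init,rollback,scan,sign} -> (clean, hops=2), (fetch, hops=2), (init, hops=2).
Iteration 3: no outgoing edges from {clean,fetch,init}; recursion stops.
SUM(hops) = 0 + 1 + 1 + 1 + 1 + 2 + 2 + 2 = 10.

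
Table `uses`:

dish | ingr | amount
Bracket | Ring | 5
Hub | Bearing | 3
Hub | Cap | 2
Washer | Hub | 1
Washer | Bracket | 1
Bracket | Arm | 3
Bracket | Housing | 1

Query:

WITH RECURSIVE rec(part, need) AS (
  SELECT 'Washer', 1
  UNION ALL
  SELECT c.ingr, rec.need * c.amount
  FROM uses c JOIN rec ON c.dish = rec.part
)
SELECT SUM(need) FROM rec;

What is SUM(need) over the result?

Base: (Washer, need=1).
Iteration 1: components of {Washer} -> Bracket = 1*1 = 1, Hub = 1*1 = 1.
Iteration 2: components of {Bracket,Hub} -> Arm = 1*3 = 3, Bearing = 1*3 = 3, Cap = 1*2 = 2, Housing = 1*1 = 1, Ring = 1*5 = 5.
Iteration 3: no further components; recursion stops.
SUM(need) = 1 + 1 + 1 + 1 + 5 + 3 + 2 + 3 = 17.

17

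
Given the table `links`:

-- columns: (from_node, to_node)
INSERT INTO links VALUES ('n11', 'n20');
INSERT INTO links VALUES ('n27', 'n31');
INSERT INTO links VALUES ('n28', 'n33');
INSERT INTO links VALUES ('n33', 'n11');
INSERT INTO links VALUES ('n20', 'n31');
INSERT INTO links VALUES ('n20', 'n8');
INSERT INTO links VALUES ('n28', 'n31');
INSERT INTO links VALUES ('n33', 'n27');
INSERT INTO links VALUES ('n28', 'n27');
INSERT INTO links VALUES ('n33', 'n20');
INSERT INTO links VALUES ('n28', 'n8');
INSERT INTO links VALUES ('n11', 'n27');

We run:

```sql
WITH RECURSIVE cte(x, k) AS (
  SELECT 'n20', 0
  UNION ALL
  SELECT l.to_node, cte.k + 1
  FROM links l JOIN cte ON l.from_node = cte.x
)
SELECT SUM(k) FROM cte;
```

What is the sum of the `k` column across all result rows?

2

Base: (n20, k=0).
Iteration 1: edges from {n20} -> (n31, k=1), (n8, k=1).
Iteration 2: no outgoing edges from {n31,n8}; recursion stops.
SUM(k) = 0 + 1 + 1 = 2.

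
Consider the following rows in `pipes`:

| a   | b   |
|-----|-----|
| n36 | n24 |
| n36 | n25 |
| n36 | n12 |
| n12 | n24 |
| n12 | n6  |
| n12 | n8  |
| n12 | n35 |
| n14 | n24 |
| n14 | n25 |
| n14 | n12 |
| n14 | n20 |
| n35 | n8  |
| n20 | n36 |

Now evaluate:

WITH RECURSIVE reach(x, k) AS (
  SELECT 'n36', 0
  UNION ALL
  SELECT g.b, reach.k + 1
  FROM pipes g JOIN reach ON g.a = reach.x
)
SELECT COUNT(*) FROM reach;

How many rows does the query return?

9

Base: (n36, k=0).
Iteration 1: edges from {n36} -> (n12, k=1), (n24, k=1), (n25, k=1).
Iteration 2: edges from {n12,n24,n25} -> (n24, k=2), (n35, k=2), (n6, k=2), (n8, k=2).
Iteration 3: edges from {n24,n35,n6,n8} -> (n8, k=3).
Iteration 4: no outgoing edges from {n8}; recursion stops.
Total rows emitted: 9.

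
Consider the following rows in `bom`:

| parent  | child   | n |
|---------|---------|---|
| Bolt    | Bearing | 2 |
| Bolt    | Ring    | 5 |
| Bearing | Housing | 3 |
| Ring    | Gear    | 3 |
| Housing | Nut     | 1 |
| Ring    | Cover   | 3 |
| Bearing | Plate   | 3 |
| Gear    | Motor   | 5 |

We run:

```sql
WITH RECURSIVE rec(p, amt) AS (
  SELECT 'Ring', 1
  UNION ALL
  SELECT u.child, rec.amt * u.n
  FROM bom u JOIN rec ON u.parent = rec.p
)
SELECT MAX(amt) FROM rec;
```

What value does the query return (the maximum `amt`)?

Base: (Ring, amt=1).
Iteration 1: components of {Ring} -> Cover = 1*3 = 3, Gear = 1*3 = 3.
Iteration 2: components of {Cover,Gear} -> Motor = 3*5 = 15.
Iteration 3: no further components; recursion stops.
amt values: 1, 3, 3, 15; the maximum is 15.

15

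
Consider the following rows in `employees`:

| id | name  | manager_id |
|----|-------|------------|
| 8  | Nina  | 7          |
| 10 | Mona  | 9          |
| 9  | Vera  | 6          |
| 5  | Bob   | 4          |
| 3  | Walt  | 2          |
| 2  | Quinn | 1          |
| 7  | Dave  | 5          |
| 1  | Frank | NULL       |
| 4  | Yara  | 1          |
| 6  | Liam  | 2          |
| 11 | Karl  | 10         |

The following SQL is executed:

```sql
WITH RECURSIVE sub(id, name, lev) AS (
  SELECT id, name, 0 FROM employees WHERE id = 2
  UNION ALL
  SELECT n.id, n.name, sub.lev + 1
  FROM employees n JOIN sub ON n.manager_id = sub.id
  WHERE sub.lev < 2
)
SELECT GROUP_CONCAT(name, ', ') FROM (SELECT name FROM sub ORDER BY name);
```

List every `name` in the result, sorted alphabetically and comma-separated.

Base: id=2 (Quinn) at lev 0.
Iteration 1: rows with manager_id in {2} -> Walt (id 3, lev 1), Liam (id 6, lev 1).
Iteration 2: rows with manager_id in {3,6} -> Vera (id 9, lev 2).
Iteration 3: lev < 2 fails for all current rows; recursion stops.

Liam, Quinn, Vera, Walt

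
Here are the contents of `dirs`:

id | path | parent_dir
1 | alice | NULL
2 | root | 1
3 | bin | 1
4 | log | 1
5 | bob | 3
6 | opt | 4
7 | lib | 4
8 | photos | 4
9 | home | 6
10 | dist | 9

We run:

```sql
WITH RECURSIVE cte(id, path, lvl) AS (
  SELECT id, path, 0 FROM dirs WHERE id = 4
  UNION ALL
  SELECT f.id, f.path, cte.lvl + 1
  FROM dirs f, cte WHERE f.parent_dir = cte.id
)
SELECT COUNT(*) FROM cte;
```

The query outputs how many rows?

Base: id=4 (log) at lvl 0.
Iteration 1: rows with parent_dir in {4} -> opt (id 6, lvl 1), lib (id 7, lvl 1), photos (id 8, lvl 1).
Iteration 2: rows with parent_dir in {6,7,8} -> home (id 9, lvl 2).
Iteration 3: rows with parent_dir in {9} -> dist (id 10, lvl 3).
Iteration 4: no rows with parent_dir in {10}; recursion stops.
Total rows emitted: 6.

6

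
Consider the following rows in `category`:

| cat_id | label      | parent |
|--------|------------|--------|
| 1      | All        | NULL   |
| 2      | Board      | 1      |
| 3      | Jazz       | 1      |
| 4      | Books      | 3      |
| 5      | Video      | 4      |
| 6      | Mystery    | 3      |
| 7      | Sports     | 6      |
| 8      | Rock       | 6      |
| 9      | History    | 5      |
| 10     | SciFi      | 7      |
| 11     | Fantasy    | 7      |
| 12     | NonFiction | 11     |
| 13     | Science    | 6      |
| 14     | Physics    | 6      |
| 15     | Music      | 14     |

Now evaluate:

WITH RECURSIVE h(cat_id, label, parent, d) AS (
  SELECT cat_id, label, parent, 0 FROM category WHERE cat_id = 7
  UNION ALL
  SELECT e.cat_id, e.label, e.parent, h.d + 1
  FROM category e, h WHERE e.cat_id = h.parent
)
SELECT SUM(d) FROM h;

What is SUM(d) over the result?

6

Base: cat_id=7 (Sports), parent=6, d 0.
Iteration 1: join on cat_id=6 -> Mystery (id 6, parent=3, d 1).
Iteration 2: join on cat_id=3 -> Jazz (id 3, parent=1, d 2).
Iteration 3: join on cat_id=1 -> All (id 1, parent=NULL, d 3).
Iteration 4: parent is NULL; no match; recursion stops.
SUM(d) = 0 + 1 + 2 + 3 = 6.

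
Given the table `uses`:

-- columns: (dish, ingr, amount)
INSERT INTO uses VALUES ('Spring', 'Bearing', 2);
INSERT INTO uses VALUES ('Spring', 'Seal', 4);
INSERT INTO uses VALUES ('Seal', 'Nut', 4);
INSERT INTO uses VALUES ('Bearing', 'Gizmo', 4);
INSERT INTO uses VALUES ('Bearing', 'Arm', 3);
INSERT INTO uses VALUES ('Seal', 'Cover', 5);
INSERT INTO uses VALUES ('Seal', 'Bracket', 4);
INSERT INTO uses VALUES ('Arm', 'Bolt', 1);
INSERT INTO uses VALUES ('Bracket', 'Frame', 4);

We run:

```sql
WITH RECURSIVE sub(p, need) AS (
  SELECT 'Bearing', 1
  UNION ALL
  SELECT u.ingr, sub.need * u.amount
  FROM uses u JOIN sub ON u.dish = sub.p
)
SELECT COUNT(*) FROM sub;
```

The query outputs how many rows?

Base: (Bearing, need=1).
Iteration 1: components of {Bearing} -> Arm = 1*3 = 3, Gizmo = 1*4 = 4.
Iteration 2: components of {Arm,Gizmo} -> Bolt = 3*1 = 3.
Iteration 3: no further components; recursion stops.
Total rows emitted: 4.

4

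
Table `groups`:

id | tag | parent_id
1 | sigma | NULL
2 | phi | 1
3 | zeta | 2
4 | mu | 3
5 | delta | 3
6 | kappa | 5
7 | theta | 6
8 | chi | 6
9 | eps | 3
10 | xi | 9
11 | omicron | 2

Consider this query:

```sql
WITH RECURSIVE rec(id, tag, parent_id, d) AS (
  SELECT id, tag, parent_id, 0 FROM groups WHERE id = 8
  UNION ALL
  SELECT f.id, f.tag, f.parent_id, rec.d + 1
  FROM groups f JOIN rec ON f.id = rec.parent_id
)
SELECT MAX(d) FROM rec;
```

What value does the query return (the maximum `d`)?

5

Base: id=8 (chi), parent_id=6, d 0.
Iteration 1: join on id=6 -> kappa (id 6, parent_id=5, d 1).
Iteration 2: join on id=5 -> delta (id 5, parent_id=3, d 2).
Iteration 3: join on id=3 -> zeta (id 3, parent_id=2, d 3).
Iteration 4: join on id=2 -> phi (id 2, parent_id=1, d 4).
Iteration 5: join on id=1 -> sigma (id 1, parent_id=NULL, d 5).
Iteration 6: parent_id is NULL; no match; recursion stops.
d values: 0, 1, 2, 3, 4, 5; the maximum is 5.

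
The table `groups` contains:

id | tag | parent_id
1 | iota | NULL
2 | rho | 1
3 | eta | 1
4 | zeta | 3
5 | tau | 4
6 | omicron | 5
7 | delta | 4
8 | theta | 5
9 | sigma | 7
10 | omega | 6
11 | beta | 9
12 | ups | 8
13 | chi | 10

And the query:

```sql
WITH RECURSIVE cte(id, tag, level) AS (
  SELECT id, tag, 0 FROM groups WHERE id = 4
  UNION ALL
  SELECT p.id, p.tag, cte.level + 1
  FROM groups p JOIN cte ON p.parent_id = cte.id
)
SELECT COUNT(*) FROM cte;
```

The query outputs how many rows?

10

Base: id=4 (zeta) at level 0.
Iteration 1: rows with parent_id in {4} -> tau (id 5, level 1), delta (id 7, level 1).
Iteration 2: rows with parent_id in {5,7} -> omicron (id 6, level 2), theta (id 8, level 2), sigma (id 9, level 2).
Iteration 3: rows with parent_id in {6,8,9} -> omega (id 10, level 3), beta (id 11, level 3), ups (id 12, level 3).
Iteration 4: rows with parent_id in {10,11,12} -> chi (id 13, level 4).
Iteration 5: no rows with parent_id in {13}; recursion stops.
Total rows emitted: 10.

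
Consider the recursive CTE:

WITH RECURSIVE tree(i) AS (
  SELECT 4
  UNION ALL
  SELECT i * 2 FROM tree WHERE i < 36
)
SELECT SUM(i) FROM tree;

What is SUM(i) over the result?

124

Base: i=4.
Iteration 1: 4 < 36 holds -> i = 4 * 2 = 8.
Iteration 2: 8 < 36 holds -> i = 8 * 2 = 16.
Iteration 3: 16 < 36 holds -> i = 16 * 2 = 32.
Iteration 4: 32 < 36 holds -> i = 32 * 2 = 64.
Iteration 5: 64 < 36 fails; recursion stops.
SUM(i) = 4 + 8 + 16 + 32 + 64 = 124.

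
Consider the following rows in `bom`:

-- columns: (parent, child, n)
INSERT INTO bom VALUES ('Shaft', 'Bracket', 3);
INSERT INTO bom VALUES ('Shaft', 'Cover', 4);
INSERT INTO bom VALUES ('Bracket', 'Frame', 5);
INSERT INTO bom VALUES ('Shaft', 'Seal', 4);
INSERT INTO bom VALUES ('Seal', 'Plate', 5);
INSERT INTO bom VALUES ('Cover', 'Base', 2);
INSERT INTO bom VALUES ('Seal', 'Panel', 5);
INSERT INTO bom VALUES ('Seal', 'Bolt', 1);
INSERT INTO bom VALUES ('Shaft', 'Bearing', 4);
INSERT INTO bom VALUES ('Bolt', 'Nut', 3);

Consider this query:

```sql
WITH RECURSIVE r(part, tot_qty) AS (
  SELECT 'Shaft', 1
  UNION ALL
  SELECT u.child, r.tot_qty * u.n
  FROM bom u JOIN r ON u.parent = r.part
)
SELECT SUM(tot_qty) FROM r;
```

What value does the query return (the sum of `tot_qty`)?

95

Base: (Shaft, tot_qty=1).
Iteration 1: components of {Shaft} -> Bearing = 1*4 = 4, Bracket = 1*3 = 3, Cover = 1*4 = 4, Seal = 1*4 = 4.
Iteration 2: components of {Bearing,Bracket,Cover,Seal} -> Base = 4*2 = 8, Bolt = 4*1 = 4, Frame = 3*5 = 15, Panel = 4*5 = 20, Plate = 4*5 = 20.
Iteration 3: components of {Base,Bolt,Frame,Panel,Plate} -> Nut = 4*3 = 12.
Iteration 4: no further components; recursion stops.
SUM(tot_qty) = 1 + 3 + 4 + 4 + 4 + 15 + 8 + 20 + 20 + 4 + 12 = 95.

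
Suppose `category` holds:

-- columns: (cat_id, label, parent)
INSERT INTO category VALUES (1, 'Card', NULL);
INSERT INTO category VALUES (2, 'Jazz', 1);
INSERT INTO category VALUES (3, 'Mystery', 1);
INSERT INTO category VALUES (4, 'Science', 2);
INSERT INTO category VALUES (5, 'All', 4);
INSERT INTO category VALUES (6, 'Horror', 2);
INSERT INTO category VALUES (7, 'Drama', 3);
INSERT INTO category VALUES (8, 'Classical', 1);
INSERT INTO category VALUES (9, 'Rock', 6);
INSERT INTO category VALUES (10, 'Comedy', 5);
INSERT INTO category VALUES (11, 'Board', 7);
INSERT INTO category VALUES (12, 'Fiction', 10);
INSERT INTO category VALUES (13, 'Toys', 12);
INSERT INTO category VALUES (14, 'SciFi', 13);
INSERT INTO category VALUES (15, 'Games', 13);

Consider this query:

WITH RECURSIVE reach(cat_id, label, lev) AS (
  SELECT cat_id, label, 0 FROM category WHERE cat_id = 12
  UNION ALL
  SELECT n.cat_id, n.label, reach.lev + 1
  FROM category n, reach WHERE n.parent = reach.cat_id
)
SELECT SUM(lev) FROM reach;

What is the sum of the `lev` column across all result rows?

5

Base: cat_id=12 (Fiction) at lev 0.
Iteration 1: rows with parent in {12} -> Toys (id 13, lev 1).
Iteration 2: rows with parent in {13} -> SciFi (id 14, lev 2), Games (id 15, lev 2).
Iteration 3: no rows with parent in {14,15}; recursion stops.
SUM(lev) = 0 + 1 + 2 + 2 = 5.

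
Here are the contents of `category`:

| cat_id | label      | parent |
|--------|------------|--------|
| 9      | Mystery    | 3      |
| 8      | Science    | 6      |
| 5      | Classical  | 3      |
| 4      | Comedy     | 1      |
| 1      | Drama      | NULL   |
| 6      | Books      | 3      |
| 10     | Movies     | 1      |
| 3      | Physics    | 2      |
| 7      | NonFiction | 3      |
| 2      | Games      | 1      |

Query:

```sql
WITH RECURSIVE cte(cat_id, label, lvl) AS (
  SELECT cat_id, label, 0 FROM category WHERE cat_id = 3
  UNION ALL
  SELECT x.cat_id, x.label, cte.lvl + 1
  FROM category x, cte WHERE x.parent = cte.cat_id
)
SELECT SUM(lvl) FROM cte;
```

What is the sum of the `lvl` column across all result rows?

Base: cat_id=3 (Physics) at lvl 0.
Iteration 1: rows with parent in {3} -> Classical (id 5, lvl 1), Books (id 6, lvl 1), NonFiction (id 7, lvl 1), Mystery (id 9, lvl 1).
Iteration 2: rows with parent in {5,6,7,9} -> Science (id 8, lvl 2).
Iteration 3: no rows with parent in {8}; recursion stops.
SUM(lvl) = 0 + 1 + 1 + 1 + 1 + 2 = 6.

6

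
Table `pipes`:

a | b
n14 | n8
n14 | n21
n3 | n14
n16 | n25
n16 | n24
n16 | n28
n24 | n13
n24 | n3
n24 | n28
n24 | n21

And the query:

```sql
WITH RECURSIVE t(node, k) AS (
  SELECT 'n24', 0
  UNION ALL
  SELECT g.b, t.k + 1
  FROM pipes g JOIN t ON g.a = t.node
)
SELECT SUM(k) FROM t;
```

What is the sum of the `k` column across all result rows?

Base: (n24, k=0).
Iteration 1: edges from {n24} -> (n13, k=1), (n21, k=1), (n28, k=1), (n3, k=1).
Iteration 2: edges from {n13,n21,n28,n3} -> (n14, k=2).
Iteration 3: edges from {n14} -> (n21, k=3), (n8, k=3).
Iteration 4: no outgoing edges from {n21,n8}; recursion stops.
SUM(k) = 0 + 1 + 1 + 1 + 1 + 2 + 3 + 3 = 12.

12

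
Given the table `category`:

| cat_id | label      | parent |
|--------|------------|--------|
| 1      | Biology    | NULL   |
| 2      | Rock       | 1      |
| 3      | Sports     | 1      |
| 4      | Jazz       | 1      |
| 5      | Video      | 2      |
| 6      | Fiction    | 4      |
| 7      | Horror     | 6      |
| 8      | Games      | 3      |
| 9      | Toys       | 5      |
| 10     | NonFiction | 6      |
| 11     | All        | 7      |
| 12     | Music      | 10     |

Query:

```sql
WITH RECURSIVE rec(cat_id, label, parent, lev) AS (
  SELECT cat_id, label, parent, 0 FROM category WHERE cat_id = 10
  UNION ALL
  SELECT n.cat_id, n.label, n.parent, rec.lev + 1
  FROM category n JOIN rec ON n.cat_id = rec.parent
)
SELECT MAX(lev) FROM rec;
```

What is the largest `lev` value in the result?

Base: cat_id=10 (NonFiction), parent=6, lev 0.
Iteration 1: join on cat_id=6 -> Fiction (id 6, parent=4, lev 1).
Iteration 2: join on cat_id=4 -> Jazz (id 4, parent=1, lev 2).
Iteration 3: join on cat_id=1 -> Biology (id 1, parent=NULL, lev 3).
Iteration 4: parent is NULL; no match; recursion stops.
lev values: 0, 1, 2, 3; the maximum is 3.

3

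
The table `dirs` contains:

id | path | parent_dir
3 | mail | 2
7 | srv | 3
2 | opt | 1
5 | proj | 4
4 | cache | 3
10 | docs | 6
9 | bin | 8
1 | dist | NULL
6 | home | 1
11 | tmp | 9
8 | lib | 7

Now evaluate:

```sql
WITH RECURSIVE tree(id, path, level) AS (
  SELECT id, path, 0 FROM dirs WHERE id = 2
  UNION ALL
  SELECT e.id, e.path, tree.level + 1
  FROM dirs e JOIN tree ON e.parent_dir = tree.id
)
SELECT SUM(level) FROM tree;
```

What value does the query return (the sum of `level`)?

20

Base: id=2 (opt) at level 0.
Iteration 1: rows with parent_dir in {2} -> mail (id 3, level 1).
Iteration 2: rows with parent_dir in {3} -> cache (id 4, level 2), srv (id 7, level 2).
Iteration 3: rows with parent_dir in {4,7} -> proj (id 5, level 3), lib (id 8, level 3).
Iteration 4: rows with parent_dir in {5,8} -> bin (id 9, level 4).
Iteration 5: rows with parent_dir in {9} -> tmp (id 11, level 5).
Iteration 6: no rows with parent_dir in {11}; recursion stops.
SUM(level) = 0 + 1 + 2 + 2 + 3 + 3 + 4 + 5 = 20.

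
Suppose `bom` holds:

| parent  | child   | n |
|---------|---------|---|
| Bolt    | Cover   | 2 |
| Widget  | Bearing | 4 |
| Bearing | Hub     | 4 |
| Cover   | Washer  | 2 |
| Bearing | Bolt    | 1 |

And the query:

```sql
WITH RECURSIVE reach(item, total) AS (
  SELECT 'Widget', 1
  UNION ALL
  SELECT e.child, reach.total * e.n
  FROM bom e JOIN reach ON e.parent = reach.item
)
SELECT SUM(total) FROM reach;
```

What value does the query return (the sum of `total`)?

49

Base: (Widget, total=1).
Iteration 1: components of {Widget} -> Bearing = 1*4 = 4.
Iteration 2: components of {Bearing} -> Bolt = 4*1 = 4, Hub = 4*4 = 16.
Iteration 3: components of {Bolt,Hub} -> Cover = 4*2 = 8.
Iteration 4: components of {Cover} -> Washer = 8*2 = 16.
Iteration 5: no further components; recursion stops.
SUM(total) = 1 + 4 + 4 + 16 + 8 + 16 = 49.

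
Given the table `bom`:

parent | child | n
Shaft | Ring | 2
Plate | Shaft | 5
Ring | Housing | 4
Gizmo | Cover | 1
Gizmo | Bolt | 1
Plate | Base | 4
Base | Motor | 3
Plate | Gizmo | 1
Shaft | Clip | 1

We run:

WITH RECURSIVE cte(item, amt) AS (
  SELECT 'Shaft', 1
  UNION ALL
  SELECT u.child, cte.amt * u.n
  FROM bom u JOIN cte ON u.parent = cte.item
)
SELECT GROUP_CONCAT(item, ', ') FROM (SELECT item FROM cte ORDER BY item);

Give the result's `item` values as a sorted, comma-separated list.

Base: (Shaft, amt=1).
Iteration 1: components of {Shaft} -> Clip = 1*1 = 1, Ring = 1*2 = 2.
Iteration 2: components of {Clip,Ring} -> Housing = 2*4 = 8.
Iteration 3: no further components; recursion stops.

Clip, Housing, Ring, Shaft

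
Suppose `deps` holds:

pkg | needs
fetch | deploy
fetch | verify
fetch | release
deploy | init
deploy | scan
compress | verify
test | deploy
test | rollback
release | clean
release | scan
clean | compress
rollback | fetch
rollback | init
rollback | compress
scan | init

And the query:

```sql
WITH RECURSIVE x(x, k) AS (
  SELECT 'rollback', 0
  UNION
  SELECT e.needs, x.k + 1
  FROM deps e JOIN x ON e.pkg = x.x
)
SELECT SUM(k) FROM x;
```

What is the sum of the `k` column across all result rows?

Base: (rollback, k=0).
Iteration 1: edges from {rollback} -> (compress, k=1), (fetch, k=1), (init, k=1).
Iteration 2: edges from {compress,fetch,init} -> (deploy, k=2), (release, k=2), (verify, k=2). [UNION drops 1 duplicate row(s)]
Iteration 3: edges from {deploy,release,verify} -> (clean, k=3), (init, k=3), (scan, k=3). [UNION drops 1 duplicate row(s)]
Iteration 4: edges from {clean,init,scan} -> (compress, k=4), (init, k=4).
Iteration 5: edges from {compress,init} -> (verify, k=5).
Iteration 6: no outgoing edges from {verify}; recursion stops.
SUM(k) = 0 + 1 + 1 + 1 + 2 + 2 + 2 + 3 + 3 + 3 + 4 + 4 + 5 = 31.

31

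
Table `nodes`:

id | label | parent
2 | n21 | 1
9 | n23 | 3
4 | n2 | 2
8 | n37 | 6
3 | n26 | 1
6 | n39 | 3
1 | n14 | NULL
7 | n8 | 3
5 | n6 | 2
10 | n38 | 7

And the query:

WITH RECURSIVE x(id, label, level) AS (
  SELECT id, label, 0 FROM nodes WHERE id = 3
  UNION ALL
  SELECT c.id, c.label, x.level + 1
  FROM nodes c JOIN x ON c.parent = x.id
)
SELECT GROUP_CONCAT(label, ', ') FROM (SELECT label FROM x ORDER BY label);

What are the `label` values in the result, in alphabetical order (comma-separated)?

n23, n26, n37, n38, n39, n8

Base: id=3 (n26) at level 0.
Iteration 1: rows with parent in {3} -> n39 (id 6, level 1), n8 (id 7, level 1), n23 (id 9, level 1).
Iteration 2: rows with parent in {6,7,9} -> n37 (id 8, level 2), n38 (id 10, level 2).
Iteration 3: no rows with parent in {8,10}; recursion stops.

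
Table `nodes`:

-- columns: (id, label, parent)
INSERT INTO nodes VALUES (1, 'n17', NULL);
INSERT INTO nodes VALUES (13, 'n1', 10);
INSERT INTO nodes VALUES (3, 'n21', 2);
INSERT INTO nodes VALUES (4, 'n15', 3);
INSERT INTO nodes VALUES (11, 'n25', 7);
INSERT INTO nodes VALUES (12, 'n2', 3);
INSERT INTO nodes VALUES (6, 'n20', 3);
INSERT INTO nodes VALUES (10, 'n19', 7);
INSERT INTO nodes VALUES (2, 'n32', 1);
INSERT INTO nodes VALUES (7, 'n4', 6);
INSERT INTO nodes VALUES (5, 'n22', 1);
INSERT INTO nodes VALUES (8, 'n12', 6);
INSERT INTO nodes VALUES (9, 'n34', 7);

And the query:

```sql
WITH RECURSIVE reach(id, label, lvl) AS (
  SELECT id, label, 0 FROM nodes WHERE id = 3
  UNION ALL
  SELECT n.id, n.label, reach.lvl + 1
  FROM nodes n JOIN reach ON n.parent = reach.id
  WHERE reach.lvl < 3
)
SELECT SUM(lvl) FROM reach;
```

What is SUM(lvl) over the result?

16

Base: id=3 (n21) at lvl 0.
Iteration 1: rows with parent in {3} -> n15 (id 4, lvl 1), n20 (id 6, lvl 1), n2 (id 12, lvl 1).
Iteration 2: rows with parent in {4,6,12} -> n4 (id 7, lvl 2), n12 (id 8, lvl 2).
Iteration 3: rows with parent in {7,8} -> n34 (id 9, lvl 3), n19 (id 10, lvl 3), n25 (id 11, lvl 3).
Iteration 4: lvl < 3 fails for all current rows; recursion stops.
SUM(lvl) = 0 + 1 + 1 + 1 + 2 + 2 + 3 + 3 + 3 = 16.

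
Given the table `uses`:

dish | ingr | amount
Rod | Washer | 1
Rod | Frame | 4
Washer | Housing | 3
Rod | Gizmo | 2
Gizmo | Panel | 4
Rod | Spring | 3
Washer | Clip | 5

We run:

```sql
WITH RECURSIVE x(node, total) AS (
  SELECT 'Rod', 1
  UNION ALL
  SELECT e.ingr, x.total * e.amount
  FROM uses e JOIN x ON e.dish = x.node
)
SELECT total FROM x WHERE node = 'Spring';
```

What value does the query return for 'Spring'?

3

Base: (Rod, total=1).
Iteration 1: components of {Rod} -> Frame = 1*4 = 4, Gizmo = 1*2 = 2, Spring = 1*3 = 3, Washer = 1*1 = 1.
Iteration 2: components of {Frame,Gizmo,Spring,Washer} -> Clip = 1*5 = 5, Housing = 1*3 = 3, Panel = 2*4 = 8.
Iteration 3: no further components; recursion stops.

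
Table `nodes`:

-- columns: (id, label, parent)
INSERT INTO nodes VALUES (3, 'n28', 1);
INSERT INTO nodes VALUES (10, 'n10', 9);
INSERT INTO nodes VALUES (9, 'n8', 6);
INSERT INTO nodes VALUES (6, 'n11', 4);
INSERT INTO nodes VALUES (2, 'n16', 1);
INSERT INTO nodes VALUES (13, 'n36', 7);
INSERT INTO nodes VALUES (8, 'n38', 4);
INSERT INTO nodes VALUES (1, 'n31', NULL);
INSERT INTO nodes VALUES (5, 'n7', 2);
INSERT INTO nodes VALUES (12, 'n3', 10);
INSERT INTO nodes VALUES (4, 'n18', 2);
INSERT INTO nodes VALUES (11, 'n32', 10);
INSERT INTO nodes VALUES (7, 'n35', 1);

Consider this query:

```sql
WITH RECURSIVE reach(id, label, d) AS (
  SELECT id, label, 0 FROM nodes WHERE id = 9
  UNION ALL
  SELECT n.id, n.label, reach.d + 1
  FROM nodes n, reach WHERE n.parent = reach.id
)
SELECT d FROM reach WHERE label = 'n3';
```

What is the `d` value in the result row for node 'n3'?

Base: id=9 (n8) at d 0.
Iteration 1: rows with parent in {9} -> n10 (id 10, d 1).
Iteration 2: rows with parent in {10} -> n32 (id 11, d 2), n3 (id 12, d 2).
Iteration 3: no rows with parent in {11,12}; recursion stops.

2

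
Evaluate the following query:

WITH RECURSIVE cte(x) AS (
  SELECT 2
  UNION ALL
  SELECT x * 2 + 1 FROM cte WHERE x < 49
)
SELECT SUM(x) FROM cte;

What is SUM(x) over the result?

Base: x=2.
Iteration 1: 2 < 49 holds -> x = 2 * 2 + 1 = 5.
Iteration 2: 5 < 49 holds -> x = 5 * 2 + 1 = 11.
Iteration 3: 11 < 49 holds -> x = 11 * 2 + 1 = 23.
Iteration 4: 23 < 49 holds -> x = 23 * 2 + 1 = 47.
Iteration 5: 47 < 49 holds -> x = 47 * 2 + 1 = 95.
Iteration 6: 95 < 49 fails; recursion stops.
SUM(x) = 2 + 5 + 11 + 23 + 47 + 95 = 183.

183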